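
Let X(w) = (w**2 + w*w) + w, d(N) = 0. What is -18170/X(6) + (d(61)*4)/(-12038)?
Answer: -9085/39 ≈ -232.95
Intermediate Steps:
X(w) = w + 2*w**2 (X(w) = (w**2 + w**2) + w = 2*w**2 + w = w + 2*w**2)
-18170/X(6) + (d(61)*4)/(-12038) = -18170*1/(6*(1 + 2*6)) + (0*4)/(-12038) = -18170*1/(6*(1 + 12)) + 0*(-1/12038) = -18170/(6*13) + 0 = -18170/78 + 0 = -18170*1/78 + 0 = -9085/39 + 0 = -9085/39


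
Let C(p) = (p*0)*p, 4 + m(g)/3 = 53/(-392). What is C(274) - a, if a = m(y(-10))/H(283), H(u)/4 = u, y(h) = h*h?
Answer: 4863/443744 ≈ 0.010959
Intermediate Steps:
y(h) = h²
m(g) = -4863/392 (m(g) = -12 + 3*(53/(-392)) = -12 + 3*(53*(-1/392)) = -12 + 3*(-53/392) = -12 - 159/392 = -4863/392)
H(u) = 4*u
C(p) = 0 (C(p) = 0*p = 0)
a = -4863/443744 (a = -4863/(392*(4*283)) = -4863/392/1132 = -4863/392*1/1132 = -4863/443744 ≈ -0.010959)
C(274) - a = 0 - 1*(-4863/443744) = 0 + 4863/443744 = 4863/443744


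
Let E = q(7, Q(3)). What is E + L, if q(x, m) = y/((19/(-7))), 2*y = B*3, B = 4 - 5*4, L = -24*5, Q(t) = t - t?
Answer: -2112/19 ≈ -111.16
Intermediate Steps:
Q(t) = 0
L = -120
B = -16 (B = 4 - 20 = -16)
y = -24 (y = (-16*3)/2 = (½)*(-48) = -24)
q(x, m) = 168/19 (q(x, m) = -24/(19/(-7)) = -24/(19*(-⅐)) = -24/(-19/7) = -24*(-7/19) = 168/19)
E = 168/19 ≈ 8.8421
E + L = 168/19 - 120 = -2112/19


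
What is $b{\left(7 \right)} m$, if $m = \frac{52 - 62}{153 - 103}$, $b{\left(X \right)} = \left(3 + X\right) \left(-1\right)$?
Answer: $2$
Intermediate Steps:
$b{\left(X \right)} = -3 - X$
$m = - \frac{1}{5}$ ($m = - \frac{10}{50} = \left(-10\right) \frac{1}{50} = - \frac{1}{5} \approx -0.2$)
$b{\left(7 \right)} m = \left(-3 - 7\right) \left(- \frac{1}{5}\right) = \left(-10\right) \left(- \frac{1}{5}\right) = 2$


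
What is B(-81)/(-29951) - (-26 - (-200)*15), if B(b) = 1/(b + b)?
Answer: -14430032387/4852062 ≈ -2974.0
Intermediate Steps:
B(b) = 1/(2*b)
B(-81)/(-29951) - (-26 - (-200)*15) = ((1/2)/(-81))/(-29951) - (-26 - (-200)*15) = ((1/2)*(-1/81))*(-1/29951) - (-26 - 50*(-60)) = -1/162*(-1/29951) - (-26 + 3000) = 1/4852062 - 1*2974 = 1/4852062 - 2974 = -14430032387/4852062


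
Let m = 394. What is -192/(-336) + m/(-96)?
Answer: -1187/336 ≈ -3.5327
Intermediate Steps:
-192/(-336) + m/(-96) = -192/(-336) + 394/(-96) = -192*(-1/336) + 394*(-1/96) = 4/7 - 197/48 = -1187/336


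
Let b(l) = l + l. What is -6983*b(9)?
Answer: -125694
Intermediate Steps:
b(l) = 2*l
-6983*b(9) = -13966*9 = -6983*18 = -125694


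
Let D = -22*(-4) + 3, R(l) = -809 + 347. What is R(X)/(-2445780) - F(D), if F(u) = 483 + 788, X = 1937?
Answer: -518097653/407630 ≈ -1271.0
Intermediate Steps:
R(l) = -462
D = 91 (D = 88 + 3 = 91)
F(u) = 1271
R(X)/(-2445780) - F(D) = -462/(-2445780) - 1*1271 = -462*(-1/2445780) - 1271 = 77/407630 - 1271 = -518097653/407630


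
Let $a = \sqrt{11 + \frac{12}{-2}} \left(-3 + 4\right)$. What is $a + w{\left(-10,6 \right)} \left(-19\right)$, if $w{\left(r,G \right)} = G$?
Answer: $-114 + \sqrt{5} \approx -111.76$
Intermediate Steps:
$a = \sqrt{5}$ ($a = \sqrt{11 + 12 \left(- \frac{1}{2}\right)} 1 = \sqrt{11 - 6} \cdot 1 = \sqrt{5} \cdot 1 = \sqrt{5} \approx 2.2361$)
$a + w{\left(-10,6 \right)} \left(-19\right) = \sqrt{5} + 6 \left(-19\right) = \sqrt{5} - 114 = -114 + \sqrt{5}$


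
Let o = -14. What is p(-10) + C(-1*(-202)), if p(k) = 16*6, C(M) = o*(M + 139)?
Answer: -4678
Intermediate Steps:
C(M) = -1946 - 14*M (C(M) = -14*(M + 139) = -14*(139 + M) = -1946 - 14*M)
p(k) = 96
p(-10) + C(-1*(-202)) = 96 + (-1946 - (-14)*(-202)) = 96 + (-1946 - 14*202) = 96 + (-1946 - 2828) = 96 - 4774 = -4678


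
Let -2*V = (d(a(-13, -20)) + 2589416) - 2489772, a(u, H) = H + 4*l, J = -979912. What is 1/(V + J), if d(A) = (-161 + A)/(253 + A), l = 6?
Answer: -514/529283119 ≈ -9.7113e-7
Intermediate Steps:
a(u, H) = 24 + H (a(u, H) = H + 4*6 = H + 24 = 24 + H)
d(A) = (-161 + A)/(253 + A)
V = -25608351/514 (V = -(((-161 + (24 - 20))/(253 + (24 - 20)) + 2589416) - 2489772)/2 = -(((-161 + 4)/(253 + 4) + 2589416) - 2489772)/2 = -((-157/257 + 2589416) - 2489772)/2 = -(665479755/257 - 2489772)/2 = -1/2*25608351/257 = -25608351/514 ≈ -49822.)
1/(V + J) = 1/(-25608351/514 - 979912) = 1/(-529283119/514) = -514/529283119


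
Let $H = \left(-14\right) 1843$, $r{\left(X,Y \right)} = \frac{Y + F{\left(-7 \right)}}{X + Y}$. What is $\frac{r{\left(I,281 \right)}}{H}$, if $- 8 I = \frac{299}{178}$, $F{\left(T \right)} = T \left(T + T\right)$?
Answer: $- \frac{712}{13610555} \approx -5.2312 \cdot 10^{-5}$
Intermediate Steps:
$F{\left(T \right)} = 2 T^{2}$ ($F{\left(T \right)} = T 2 T = 2 T^{2}$)
$I = - \frac{299}{1424}$ ($I = - \frac{299 \cdot \frac{1}{178}}{8} = \left(- \frac{1}{8}\right) \frac{299}{178} = - \frac{299}{1424} \approx -0.20997$)
$r{\left(X,Y \right)} = \frac{98 + Y}{X + Y}$ ($r{\left(X,Y \right)} = \frac{Y + 2 \left(-7\right)^{2}}{X + Y} = \frac{Y + 2 \cdot 49}{X + Y} = \frac{Y + 98}{X + Y} = \frac{98 + Y}{X + Y}$)
$H = -25802$
$\frac{r{\left(I,281 \right)}}{H} = \frac{\frac{1}{- \frac{299}{1424} + 281} \left(98 + 281\right)}{-25802} = \frac{1}{\frac{399845}{1424}} \cdot 379 \left(- \frac{1}{25802}\right) = \frac{1424}{399845} \cdot 379 \left(- \frac{1}{25802}\right) = \frac{1424}{1055} \left(- \frac{1}{25802}\right) = - \frac{712}{13610555}$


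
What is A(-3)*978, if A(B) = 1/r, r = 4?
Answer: 489/2 ≈ 244.50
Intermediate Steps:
A(B) = 1/4
A(-3)*978 = (1/4)*978 = 489/2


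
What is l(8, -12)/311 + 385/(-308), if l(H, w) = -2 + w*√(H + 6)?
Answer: -1563/1244 - 12*√14/311 ≈ -1.4008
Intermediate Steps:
l(H, w) = -2 + w*√(6 + H)
l(8, -12)/311 + 385/(-308) = (-2 - 12*√(6 + 8))/311 + 385/(-308) = (-2 - 12*√14)*(1/311) + 385*(-1/308) = (-2/311 - 12*√14/311) - 5/4 = -1563/1244 - 12*√14/311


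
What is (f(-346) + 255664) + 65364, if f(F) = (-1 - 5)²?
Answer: 321064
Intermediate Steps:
f(F) = 36 (f(F) = (-6)² = 36)
(f(-346) + 255664) + 65364 = (36 + 255664) + 65364 = 255700 + 65364 = 321064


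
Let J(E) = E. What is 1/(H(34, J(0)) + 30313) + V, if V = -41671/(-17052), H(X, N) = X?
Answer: 180658127/73925292 ≈ 2.4438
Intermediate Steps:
V = 5953/2436 (V = -41671*(-1/17052) = 5953/2436 ≈ 2.4438)
1/(H(34, J(0)) + 30313) + V = 1/(34 + 30313) + 5953/2436 = 1/30347 + 5953/2436 = 180658127/73925292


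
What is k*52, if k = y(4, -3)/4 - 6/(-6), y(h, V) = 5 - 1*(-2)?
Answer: 143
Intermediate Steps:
y(h, V) = 7 (y(h, V) = 5 + 2 = 7)
k = 11/4 (k = 7/4 - 6/(-6) = 7*(¼) - 6*(-⅙) = 7/4 + 1 = 11/4 ≈ 2.7500)
k*52 = (11/4)*52 = 143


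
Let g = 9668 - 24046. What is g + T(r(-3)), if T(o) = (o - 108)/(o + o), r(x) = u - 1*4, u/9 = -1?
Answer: -373707/26 ≈ -14373.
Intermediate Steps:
u = -9 (u = 9*(-1) = -9)
r(x) = -13 (r(x) = -9 - 1*4 = -9 - 4 = -13)
g = -14378
T(o) = (-108 + o)/(2*o) (T(o) = (-108 + o)/((2*o)) = (-108 + o)*(1/(2*o)) = (-108 + o)/(2*o))
g + T(r(-3)) = -14378 + (½)*(-108 - 13)/(-13) = -14378 + (½)*(-1/13)*(-121) = -14378 + 121/26 = -373707/26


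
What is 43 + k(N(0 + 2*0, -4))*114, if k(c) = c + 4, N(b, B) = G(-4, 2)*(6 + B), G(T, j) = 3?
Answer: 1183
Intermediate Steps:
N(b, B) = 18 + 3*B (N(b, B) = 3*(6 + B) = 18 + 3*B)
k(c) = 4 + c
43 + k(N(0 + 2*0, -4))*114 = 43 + (4 + (18 + 3*(-4)))*114 = 43 + (4 + (18 - 12))*114 = 43 + (4 + 6)*114 = 43 + 10*114 = 43 + 1140 = 1183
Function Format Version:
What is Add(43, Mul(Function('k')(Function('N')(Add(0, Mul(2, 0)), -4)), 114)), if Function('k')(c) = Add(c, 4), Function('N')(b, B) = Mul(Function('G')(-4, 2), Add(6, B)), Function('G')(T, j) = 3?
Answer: 1183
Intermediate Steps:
Function('N')(b, B) = Add(18, Mul(3, B)) (Function('N')(b, B) = Mul(3, Add(6, B)) = Add(18, Mul(3, B)))
Function('k')(c) = Add(4, c)
Add(43, Mul(Function('k')(Function('N')(Add(0, Mul(2, 0)), -4)), 114)) = Add(43, Mul(Add(4, Add(18, Mul(3, -4))), 114)) = Add(43, Mul(Add(4, Add(18, -12)), 114)) = Add(43, Mul(Add(4, 6), 114)) = Add(43, Mul(10, 114)) = Add(43, 1140) = 1183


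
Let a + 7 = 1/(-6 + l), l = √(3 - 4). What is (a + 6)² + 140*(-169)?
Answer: -32388692/1369 + 86*I/1369 ≈ -23659.0 + 0.06282*I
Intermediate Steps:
l = I (l = √(-1) = I ≈ 1.0*I)
a = -7 + (-6 - I)/37 (a = -7 + 1/(-6 + I) = -7 + (-6 - I)/37 ≈ -7.1622 - 0.027027*I)
(a + 6)² + 140*(-169) = ((-265/37 - I/37) + 6)² + 140*(-169) = (-43/37 - I/37)² - 23660 = -23660 + (-43/37 - I/37)²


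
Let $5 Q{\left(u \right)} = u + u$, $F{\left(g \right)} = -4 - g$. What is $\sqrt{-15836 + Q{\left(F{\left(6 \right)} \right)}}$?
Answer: $12 i \sqrt{110} \approx 125.86 i$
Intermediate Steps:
$Q{\left(u \right)} = \frac{2 u}{5}$ ($Q{\left(u \right)} = \frac{u + u}{5} = \frac{2 u}{5}$)
$\sqrt{-15836 + Q{\left(F{\left(6 \right)} \right)}} = \sqrt{-15836 + \frac{2 \left(-4 - 6\right)}{5}} = \sqrt{-15836 + \frac{2}{5} \left(-10\right)} = \sqrt{-15836 - 4} = \sqrt{-15840} = 12 i \sqrt{110}$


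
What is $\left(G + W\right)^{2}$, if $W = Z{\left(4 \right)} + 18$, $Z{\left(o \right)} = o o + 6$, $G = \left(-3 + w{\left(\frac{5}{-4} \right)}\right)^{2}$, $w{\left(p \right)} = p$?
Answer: $\frac{863041}{256} \approx 3371.3$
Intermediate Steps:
$G = \frac{289}{16}$ ($G = \left(-3 + \frac{5}{-4}\right)^{2} = \left(-3 + 5 \left(- \frac{1}{4}\right)\right)^{2} = \left(-3 - \frac{5}{4}\right)^{2} = \left(- \frac{17}{4}\right)^{2} = \frac{289}{16} \approx 18.063$)
$Z{\left(o \right)} = 6 + o^{2}$ ($Z{\left(o \right)} = o^{2} + 6 = 6 + o^{2}$)
$W = 40$ ($W = \left(6 + 4^{2}\right) + 18 = \left(6 + 16\right) + 18 = 22 + 18 = 40$)
$\left(G + W\right)^{2} = \left(\frac{289}{16} + 40\right)^{2} = \left(\frac{929}{16}\right)^{2} = \frac{863041}{256}$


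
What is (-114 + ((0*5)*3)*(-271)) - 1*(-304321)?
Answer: 304207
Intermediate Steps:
(-114 + ((0*5)*3)*(-271)) - 1*(-304321) = (-114 + (0*3)*(-271)) + 304321 = (-114 + 0*(-271)) + 304321 = (-114 + 0) + 304321 = -114 + 304321 = 304207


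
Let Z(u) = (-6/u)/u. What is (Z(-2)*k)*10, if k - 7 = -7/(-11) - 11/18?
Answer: -6955/66 ≈ -105.38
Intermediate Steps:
k = 1391/198 (k = 7 + (-7/(-11) - 11/18) = 7 + (-7*(-1/11) - 11*1/18) = 7 + (7/11 - 11/18) = 7 + 5/198 = 1391/198 ≈ 7.0253)
Z(u) = -6/u**2
(Z(-2)*k)*10 = (-6/(-2)**2*(1391/198))*10 = (-6*1/4*(1391/198))*10 = -3/2*1391/198*10 = -1391/132*10 = -6955/66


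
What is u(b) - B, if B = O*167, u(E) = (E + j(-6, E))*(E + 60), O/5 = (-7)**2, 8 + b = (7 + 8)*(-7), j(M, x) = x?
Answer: -28937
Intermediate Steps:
b = -113 (b = -8 + (7 + 8)*(-7) = -8 + 15*(-7) = -8 - 105 = -113)
O = 245 (O = 5*(-7)**2 = 5*49 = 245)
u(E) = 2*E*(60 + E) (u(E) = (E + E)*(E + 60) = (2*E)*(60 + E) = 2*E*(60 + E))
B = 40915 (B = 245*167 = 40915)
u(b) - B = 2*(-113)*(60 - 113) - 1*40915 = 2*(-113)*(-53) - 40915 = 11978 - 40915 = -28937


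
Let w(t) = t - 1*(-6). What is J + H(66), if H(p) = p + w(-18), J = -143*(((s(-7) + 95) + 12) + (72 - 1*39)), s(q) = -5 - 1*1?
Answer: -19108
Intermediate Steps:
s(q) = -6 (s(q) = -5 - 1 = -6)
J = -19162 (J = -143*(((-6 + 95) + 12) + (72 - 1*39)) = -143*((89 + 12) + (72 - 39)) = -143*(101 + 33) = -143*134 = -19162)
w(t) = 6 + t (w(t) = t + 6 = 6 + t)
H(p) = -12 + p (H(p) = p + (6 - 18) = p - 12 = -12 + p)
J + H(66) = -19162 + (-12 + 66) = -19162 + 54 = -19108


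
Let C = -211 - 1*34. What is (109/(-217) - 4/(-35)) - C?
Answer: 265404/1085 ≈ 244.61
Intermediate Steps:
C = -245 (C = -211 - 34 = -245)
(109/(-217) - 4/(-35)) - C = (109/(-217) - 4/(-35)) - 1*(-245) = (109*(-1/217) - 4*(-1/35)) + 245 = (-109/217 + 4/35) + 245 = -421/1085 + 245 = 265404/1085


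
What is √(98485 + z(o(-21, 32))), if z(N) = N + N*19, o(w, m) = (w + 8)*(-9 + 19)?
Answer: √95885 ≈ 309.65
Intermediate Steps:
o(w, m) = 80 + 10*w (o(w, m) = (8 + w)*10 = 80 + 10*w)
z(N) = 20*N (z(N) = N + 19*N = 20*N)
√(98485 + z(o(-21, 32))) = √(98485 + 20*(80 + 10*(-21))) = √(98485 + 20*(80 - 210)) = √(98485 + 20*(-130)) = √(98485 - 2600) = √95885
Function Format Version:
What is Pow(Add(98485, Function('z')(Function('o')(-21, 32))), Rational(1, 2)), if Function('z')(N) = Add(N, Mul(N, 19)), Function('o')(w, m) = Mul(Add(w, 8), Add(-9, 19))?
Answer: Pow(95885, Rational(1, 2)) ≈ 309.65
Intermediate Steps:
Function('o')(w, m) = Add(80, Mul(10, w)) (Function('o')(w, m) = Mul(Add(8, w), 10) = Add(80, Mul(10, w)))
Function('z')(N) = Mul(20, N) (Function('z')(N) = Add(N, Mul(19, N)) = Mul(20, N))
Pow(Add(98485, Function('z')(Function('o')(-21, 32))), Rational(1, 2)) = Pow(Add(98485, Mul(20, Add(80, Mul(10, -21)))), Rational(1, 2)) = Pow(Add(98485, Mul(20, Add(80, -210))), Rational(1, 2)) = Pow(Add(98485, Mul(20, -130)), Rational(1, 2)) = Pow(Add(98485, -2600), Rational(1, 2)) = Pow(95885, Rational(1, 2))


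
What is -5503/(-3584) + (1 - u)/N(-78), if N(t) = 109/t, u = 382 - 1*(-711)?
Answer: 305870611/390656 ≈ 782.97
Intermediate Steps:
u = 1093 (u = 382 + 711 = 1093)
-5503/(-3584) + (1 - u)/N(-78) = -5503/(-3584) + (1 - 1*1093)/((109/(-78))) = -5503*(-1/3584) + (1 - 1093)/((109*(-1/78))) = 5503/3584 - 1092/(-109/78) = 5503/3584 - 1092*(-78/109) = 5503/3584 + 85176/109 = 305870611/390656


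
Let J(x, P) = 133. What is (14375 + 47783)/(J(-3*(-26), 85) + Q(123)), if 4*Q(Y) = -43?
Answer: 248632/489 ≈ 508.45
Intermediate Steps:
Q(Y) = -43/4 (Q(Y) = (¼)*(-43) = -43/4)
(14375 + 47783)/(J(-3*(-26), 85) + Q(123)) = (14375 + 47783)/(133 - 43/4) = 62158/(489/4) = 62158*(4/489) = 248632/489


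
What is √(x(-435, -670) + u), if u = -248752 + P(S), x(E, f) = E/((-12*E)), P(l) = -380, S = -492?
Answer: I*√8968755/6 ≈ 499.13*I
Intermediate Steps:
x(E, f) = -1/12 (x(E, f) = E*(-1/(12*E)) = -1/12)
u = -249132 (u = -248752 - 380 = -249132)
√(x(-435, -670) + u) = √(-1/12 - 249132) = √(-2989585/12) = I*√8968755/6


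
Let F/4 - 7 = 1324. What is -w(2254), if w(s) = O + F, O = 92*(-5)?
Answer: -4864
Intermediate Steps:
O = -460
F = 5324 (F = 28 + 4*1324 = 28 + 5296 = 5324)
w(s) = 4864 (w(s) = -460 + 5324 = 4864)
-w(2254) = -1*4864 = -4864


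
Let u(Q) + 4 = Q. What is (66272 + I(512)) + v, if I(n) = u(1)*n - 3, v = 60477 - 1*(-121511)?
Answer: 246721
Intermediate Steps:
v = 181988 (v = 60477 + 121511 = 181988)
u(Q) = -4 + Q
I(n) = -3 - 3*n (I(n) = (-4 + 1)*n - 3 = -3*n - 3 = -3 - 3*n)
(66272 + I(512)) + v = (66272 + (-3 - 3*512)) + 181988 = (66272 + (-3 - 1536)) + 181988 = (66272 - 1539) + 181988 = 64733 + 181988 = 246721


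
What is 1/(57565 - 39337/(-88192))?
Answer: 88192/5076811817 ≈ 1.7372e-5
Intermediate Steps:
1/(57565 - 39337/(-88192)) = 1/(57565 - 39337*(-1)/88192) = 1/(57565 - 1*(-39337/88192)) = 1/(57565 + 39337/88192) = 1/(5076811817/88192) = 88192/5076811817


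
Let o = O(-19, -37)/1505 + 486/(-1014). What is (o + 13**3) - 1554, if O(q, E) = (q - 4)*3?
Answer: 163410269/254345 ≈ 642.47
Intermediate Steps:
O(q, E) = -12 + 3*q (O(q, E) = (-4 + q)*3 = -12 + 3*q)
o = -133566/254345 (o = (-12 + 3*(-19))/1505 + 486/(-1014) = (-12 - 57)*(1/1505) + 486*(-1/1014) = -69*1/1505 - 81/169 = -69/1505 - 81/169 = -133566/254345 ≈ -0.52514)
(o + 13**3) - 1554 = (-133566/254345 + 13**3) - 1554 = (-133566/254345 + 2197) - 1554 = 558662399/254345 - 1554 = 163410269/254345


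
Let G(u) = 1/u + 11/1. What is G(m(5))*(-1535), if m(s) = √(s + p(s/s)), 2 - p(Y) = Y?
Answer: -16885 - 1535*√6/6 ≈ -17512.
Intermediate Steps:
p(Y) = 2 - Y
m(s) = √(1 + s) (m(s) = √(s + (2 - s/s)) = √(s + (2 - 1*1)) = √(s + (2 - 1)) = √(s + 1) = √(1 + s))
G(u) = 11 + 1/u (G(u) = 1/u + 11*1 = 1/u + 11 = 11 + 1/u)
G(m(5))*(-1535) = (11 + 1/(√(1 + 5)))*(-1535) = (11 + 1/(√6))*(-1535) = (11 + √6/6)*(-1535) = -16885 - 1535*√6/6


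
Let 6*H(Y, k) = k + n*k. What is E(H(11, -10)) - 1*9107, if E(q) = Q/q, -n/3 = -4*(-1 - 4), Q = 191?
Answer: -2685992/295 ≈ -9105.1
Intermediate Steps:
n = -60 (n = -(-12)*(-1 - 4) = -(-12)*(-5) = -3*20 = -60)
H(Y, k) = -59*k/6 (H(Y, k) = (k - 60*k)/6 = (-59*k)/6 = -59*k/6)
E(q) = 191/q
E(H(11, -10)) - 1*9107 = 191/((-59/6*(-10))) - 1*9107 = 191/(295/3) - 9107 = 191*(3/295) - 9107 = 573/295 - 9107 = -2685992/295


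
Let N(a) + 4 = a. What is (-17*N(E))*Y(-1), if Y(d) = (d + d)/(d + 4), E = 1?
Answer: -34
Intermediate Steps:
N(a) = -4 + a
Y(d) = 2*d/(4 + d) (Y(d) = (2*d)/(4 + d) = 2*d/(4 + d))
(-17*N(E))*Y(-1) = (-17*(-4 + 1))*(2*(-1)/(4 - 1)) = (-17*(-3))*(2*(-1)/3) = 51*(2*(-1)*(1/3)) = 51*(-2/3) = -34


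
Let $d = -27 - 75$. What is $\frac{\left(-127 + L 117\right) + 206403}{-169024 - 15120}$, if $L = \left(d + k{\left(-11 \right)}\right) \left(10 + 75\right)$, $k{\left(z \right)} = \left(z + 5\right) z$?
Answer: $\frac{9484}{11509} \approx 0.82405$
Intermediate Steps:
$d = -102$ ($d = -27 - 75 = -102$)
$k{\left(z \right)} = z \left(5 + z\right)$ ($k{\left(z \right)} = \left(5 + z\right) z = z \left(5 + z\right)$)
$L = -3060$ ($L = \left(-102 - 11 \left(5 - 11\right)\right) \left(10 + 75\right) = \left(-102 - -66\right) 85 = \left(-102 + 66\right) 85 = \left(-36\right) 85 = -3060$)
$\frac{\left(-127 + L 117\right) + 206403}{-169024 - 15120} = \frac{\left(-127 - 358020\right) + 206403}{-169024 - 15120} = \frac{\left(-127 - 358020\right) + 206403}{-184144} = \left(-358147 + 206403\right) \left(- \frac{1}{184144}\right) = \left(-151744\right) \left(- \frac{1}{184144}\right) = \frac{9484}{11509}$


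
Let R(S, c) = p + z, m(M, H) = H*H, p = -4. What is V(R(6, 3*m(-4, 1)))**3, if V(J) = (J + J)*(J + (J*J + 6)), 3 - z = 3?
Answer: -2985984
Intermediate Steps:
z = 0 (z = 3 - 1*3 = 3 - 3 = 0)
m(M, H) = H**2
R(S, c) = -4 (R(S, c) = -4 + 0 = -4)
V(J) = 2*J*(6 + J + J**2) (V(J) = (2*J)*(J + (J**2 + 6)) = (2*J)*(J + (6 + J**2)) = (2*J)*(6 + J + J**2) = 2*J*(6 + J + J**2))
V(R(6, 3*m(-4, 1)))**3 = (2*(-4)*(6 - 4 + (-4)**2))**3 = (2*(-4)*(6 - 4 + 16))**3 = (2*(-4)*18)**3 = (-144)**3 = -2985984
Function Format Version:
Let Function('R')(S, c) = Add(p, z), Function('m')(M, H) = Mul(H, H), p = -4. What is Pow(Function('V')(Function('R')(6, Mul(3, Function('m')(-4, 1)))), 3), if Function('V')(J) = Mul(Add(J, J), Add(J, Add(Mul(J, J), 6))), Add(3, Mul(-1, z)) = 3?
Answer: -2985984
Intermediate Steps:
z = 0 (z = Add(3, Mul(-1, 3)) = Add(3, -3) = 0)
Function('m')(M, H) = Pow(H, 2)
Function('R')(S, c) = -4 (Function('R')(S, c) = Add(-4, 0) = -4)
Function('V')(J) = Mul(2, J, Add(6, J, Pow(J, 2))) (Function('V')(J) = Mul(Mul(2, J), Add(J, Add(Pow(J, 2), 6))) = Mul(Mul(2, J), Add(J, Add(6, Pow(J, 2)))) = Mul(Mul(2, J), Add(6, J, Pow(J, 2))) = Mul(2, J, Add(6, J, Pow(J, 2))))
Pow(Function('V')(Function('R')(6, Mul(3, Function('m')(-4, 1)))), 3) = Pow(Mul(2, -4, Add(6, -4, Pow(-4, 2))), 3) = Pow(Mul(2, -4, Add(6, -4, 16)), 3) = Pow(Mul(2, -4, 18), 3) = Pow(-144, 3) = -2985984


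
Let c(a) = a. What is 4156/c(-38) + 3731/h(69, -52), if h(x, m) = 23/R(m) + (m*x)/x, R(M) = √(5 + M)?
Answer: (-47794*√47 + 8410415*I)/(19*(-2444*I + 23*√47)) ≈ -180.82 + 4.6099*I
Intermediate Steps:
h(x, m) = m + 23/√(5 + m) (h(x, m) = 23/(√(5 + m)) + (m*x)/x = 23/√(5 + m) + m = m + 23/√(5 + m))
4156/c(-38) + 3731/h(69, -52) = 4156/(-38) + 3731/(-52 + 23/√(5 - 52)) = 4156*(-1/38) + 3731/(-52 + 23/√(-47)) = -2078/19 + 3731/(-52 + 23*(-I*√47/47)) = -2078/19 + 3731/(-52 - 23*I*√47/47)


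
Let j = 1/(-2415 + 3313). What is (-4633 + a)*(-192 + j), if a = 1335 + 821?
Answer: 427071955/898 ≈ 4.7558e+5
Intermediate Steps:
a = 2156
j = 1/898 ≈ 0.0011136
(-4633 + a)*(-192 + j) = (-4633 + 2156)*(-192 + 1/898) = -2477*(-172415/898) = 427071955/898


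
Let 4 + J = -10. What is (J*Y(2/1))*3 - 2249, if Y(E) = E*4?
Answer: -2585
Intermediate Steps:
J = -14 (J = -4 - 10 = -14)
Y(E) = 4*E
(J*Y(2/1))*3 - 2249 = -56*2/1*3 - 2249 = -56*2*1*3 - 2249 = -56*2*3 - 2249 = -14*8*3 - 2249 = -112*3 - 2249 = -336 - 2249 = -2585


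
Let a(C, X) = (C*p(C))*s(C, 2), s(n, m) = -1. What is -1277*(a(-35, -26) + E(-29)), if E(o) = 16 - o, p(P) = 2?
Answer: -146855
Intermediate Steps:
a(C, X) = -2*C (a(C, X) = (C*2)*(-1) = (2*C)*(-1) = -2*C)
-1277*(a(-35, -26) + E(-29)) = -1277*(-2*(-35) + (16 - 1*(-29))) = -1277*(70 + (16 + 29)) = -1277*(70 + 45) = -1277*115 = -146855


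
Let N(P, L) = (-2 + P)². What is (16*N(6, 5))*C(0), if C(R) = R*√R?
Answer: 0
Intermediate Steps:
C(R) = R^(3/2)
(16*N(6, 5))*C(0) = (16*(-2 + 6)²)*0^(3/2) = (16*4²)*0 = (16*16)*0 = 256*0 = 0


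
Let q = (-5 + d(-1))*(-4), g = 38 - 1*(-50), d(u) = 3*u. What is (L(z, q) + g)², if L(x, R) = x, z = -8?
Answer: 6400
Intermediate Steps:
g = 88 (g = 38 + 50 = 88)
q = 32 (q = (-5 + 3*(-1))*(-4) = (-5 - 3)*(-4) = -8*(-4) = 32)
(L(z, q) + g)² = (-8 + 88)² = 80² = 6400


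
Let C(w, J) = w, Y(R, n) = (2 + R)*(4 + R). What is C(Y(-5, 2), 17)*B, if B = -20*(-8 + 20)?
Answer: -720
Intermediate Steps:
B = -240 (B = -20*12 = -240)
C(Y(-5, 2), 17)*B = (8 + (-5)² + 6*(-5))*(-240) = (8 + 25 - 30)*(-240) = 3*(-240) = -720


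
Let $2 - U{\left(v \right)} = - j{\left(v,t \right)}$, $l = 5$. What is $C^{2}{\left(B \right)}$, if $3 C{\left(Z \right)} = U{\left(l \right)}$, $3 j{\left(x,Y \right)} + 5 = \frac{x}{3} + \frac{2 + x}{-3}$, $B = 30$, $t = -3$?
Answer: $\frac{1}{729} \approx 0.0013717$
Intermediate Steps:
$j{\left(x,Y \right)} = - \frac{17}{9}$ ($j{\left(x,Y \right)} = - \frac{5}{3} + \frac{\frac{x}{3} + \frac{2 + x}{-3}}{3} = - \frac{5}{3} + \frac{x \frac{1}{3} + \left(2 + x\right) \left(- \frac{1}{3}\right)}{3} = - \frac{5}{3} + \frac{\frac{x}{3} - \left(\frac{2}{3} + \frac{x}{3}\right)}{3} = - \frac{5}{3} + \frac{1}{3} \left(- \frac{2}{3}\right) = - \frac{5}{3} - \frac{2}{9} = - \frac{17}{9}$)
$U{\left(v \right)} = \frac{1}{9}$ ($U{\left(v \right)} = 2 - \left(-1\right) \left(- \frac{17}{9}\right) = 2 - \frac{17}{9} = \frac{1}{9}$)
$C{\left(Z \right)} = \frac{1}{27}$ ($C{\left(Z \right)} = \frac{1}{3} \cdot \frac{1}{9} = \frac{1}{27}$)
$C^{2}{\left(B \right)} = \left(\frac{1}{27}\right)^{2} = \frac{1}{729}$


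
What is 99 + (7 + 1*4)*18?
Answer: 297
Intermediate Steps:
99 + (7 + 1*4)*18 = 99 + (7 + 4)*18 = 99 + 11*18 = 99 + 198 = 297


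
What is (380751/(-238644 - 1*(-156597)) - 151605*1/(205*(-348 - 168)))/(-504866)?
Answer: 5198339/818244166472 ≈ 6.3530e-6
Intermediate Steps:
(380751/(-238644 - 1*(-156597)) - 151605*1/(205*(-348 - 168)))/(-504866) = (380751/(-238644 + 156597) - 151605/((-516*205)))*(-1/504866) = (380751/(-82047) - 151605/(-105780))*(-1/504866) = (380751*(-1/82047) - 151605*(-1/105780))*(-1/504866) = (-18131/3907 + 10107/7052)*(-1/504866) = -88371763/27552164*(-1/504866) = 5198339/818244166472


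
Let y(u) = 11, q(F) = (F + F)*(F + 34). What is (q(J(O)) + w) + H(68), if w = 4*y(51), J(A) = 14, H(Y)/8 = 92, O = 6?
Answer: 2124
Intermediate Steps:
H(Y) = 736 (H(Y) = 8*92 = 736)
q(F) = 2*F*(34 + F) (q(F) = (2*F)*(34 + F) = 2*F*(34 + F))
w = 44 (w = 4*11 = 44)
(q(J(O)) + w) + H(68) = (2*14*(34 + 14) + 44) + 736 = (2*14*48 + 44) + 736 = (1344 + 44) + 736 = 1388 + 736 = 2124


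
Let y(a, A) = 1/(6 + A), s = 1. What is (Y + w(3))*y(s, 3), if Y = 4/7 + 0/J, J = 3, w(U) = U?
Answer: 25/63 ≈ 0.39683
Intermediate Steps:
Y = 4/7 (Y = 4/7 + 0/3 = 4*(⅐) + 0*(⅓) = 4/7 + 0 = 4/7 ≈ 0.57143)
(Y + w(3))*y(s, 3) = (4/7 + 3)/(6 + 3) = (25/7)/9 = (25/7)*(⅑) = 25/63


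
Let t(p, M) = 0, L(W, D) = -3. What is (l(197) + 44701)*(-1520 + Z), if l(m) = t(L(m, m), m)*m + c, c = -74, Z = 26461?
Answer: 1113042007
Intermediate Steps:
l(m) = -74 (l(m) = 0*m - 74 = 0 - 74 = -74)
(l(197) + 44701)*(-1520 + Z) = (-74 + 44701)*(-1520 + 26461) = 44627*24941 = 1113042007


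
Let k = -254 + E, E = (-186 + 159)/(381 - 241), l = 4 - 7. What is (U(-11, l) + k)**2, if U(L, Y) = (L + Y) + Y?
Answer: 1441493089/19600 ≈ 73546.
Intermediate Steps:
l = -3
E = -27/140 ≈ -0.19286
k = -35587/140 (k = -254 - 27/140 = -35587/140 ≈ -254.19)
U(L, Y) = L + 2*Y
(U(-11, l) + k)**2 = ((-11 + 2*(-3)) - 35587/140)**2 = ((-11 - 6) - 35587/140)**2 = (-17 - 35587/140)**2 = (-37967/140)**2 = 1441493089/19600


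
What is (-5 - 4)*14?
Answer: -126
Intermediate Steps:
(-5 - 4)*14 = -9*14 = -126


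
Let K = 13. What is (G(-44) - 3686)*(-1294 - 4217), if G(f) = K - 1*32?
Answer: 20418255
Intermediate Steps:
G(f) = -19 (G(f) = 13 - 1*32 = 13 - 32 = -19)
(G(-44) - 3686)*(-1294 - 4217) = (-19 - 3686)*(-1294 - 4217) = -3705*(-5511) = 20418255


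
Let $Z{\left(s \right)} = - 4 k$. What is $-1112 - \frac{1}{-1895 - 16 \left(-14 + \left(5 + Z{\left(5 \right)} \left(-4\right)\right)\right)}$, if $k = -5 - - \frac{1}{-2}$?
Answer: $- \frac{381415}{343} \approx -1112.0$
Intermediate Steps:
$k = - \frac{11}{2}$ ($k = -5 - \left(-1\right) \left(- \frac{1}{2}\right) = -5 - \frac{1}{2} = - \frac{11}{2} \approx -5.5$)
$Z{\left(s \right)} = 22$ ($Z{\left(s \right)} = \left(-4\right) \left(- \frac{11}{2}\right) = 22$)
$-1112 - \frac{1}{-1895 - 16 \left(-14 + \left(5 + Z{\left(5 \right)} \left(-4\right)\right)\right)} = -1112 - \frac{1}{-1895 - 16 \left(-14 + \left(5 + 22 \left(-4\right)\right)\right)} = -1112 - \frac{1}{-1895 - 16 \left(-14 + \left(5 - 88\right)\right)} = -1112 - \frac{1}{-1895 - 16 \left(-14 - 83\right)} = -1112 - \frac{1}{-1895 - -1552} = -1112 - \frac{1}{-1895 + 1552} = -1112 - \frac{1}{-343} = -1112 - - \frac{1}{343} = -1112 + \frac{1}{343} = - \frac{381415}{343}$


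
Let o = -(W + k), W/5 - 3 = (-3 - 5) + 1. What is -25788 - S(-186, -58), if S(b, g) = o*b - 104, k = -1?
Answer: -21778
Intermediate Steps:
W = -20 (W = 15 + 5*((-3 - 5) + 1) = 15 + 5*(-8 + 1) = 15 + 5*(-7) = 15 - 35 = -20)
o = 21 (o = -(-20 - 1) = -1*(-21) = 21)
S(b, g) = -104 + 21*b (S(b, g) = 21*b - 104 = -104 + 21*b)
-25788 - S(-186, -58) = -25788 - (-104 + 21*(-186)) = -25788 - (-104 - 3906) = -25788 - 1*(-4010) = -25788 + 4010 = -21778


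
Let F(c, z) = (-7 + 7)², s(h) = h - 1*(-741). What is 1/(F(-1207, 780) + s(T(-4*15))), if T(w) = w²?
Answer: 1/4341 ≈ 0.00023036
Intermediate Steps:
s(h) = 741 + h (s(h) = h + 741 = 741 + h)
F(c, z) = 0 (F(c, z) = 0² = 0)
1/(F(-1207, 780) + s(T(-4*15))) = 1/(0 + (741 + (-4*15)²)) = 1/(0 + (741 + (-60)²)) = 1/(0 + (741 + 3600)) = 1/(0 + 4341) = 1/4341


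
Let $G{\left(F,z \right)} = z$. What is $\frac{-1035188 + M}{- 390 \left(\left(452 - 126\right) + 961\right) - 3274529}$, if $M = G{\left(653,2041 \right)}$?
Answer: $\frac{1033147}{3776459} \approx 0.27358$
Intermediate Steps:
$M = 2041$
$\frac{-1035188 + M}{- 390 \left(\left(452 - 126\right) + 961\right) - 3274529} = \frac{-1035188 + 2041}{- 390 \left(\left(452 - 126\right) + 961\right) - 3274529} = - \frac{1033147}{- 390 \left(326 + 961\right) - 3274529} = - \frac{1033147}{\left(-390\right) 1287 - 3274529} = - \frac{1033147}{-501930 - 3274529} = - \frac{1033147}{-3776459} = \left(-1033147\right) \left(- \frac{1}{3776459}\right) = \frac{1033147}{3776459}$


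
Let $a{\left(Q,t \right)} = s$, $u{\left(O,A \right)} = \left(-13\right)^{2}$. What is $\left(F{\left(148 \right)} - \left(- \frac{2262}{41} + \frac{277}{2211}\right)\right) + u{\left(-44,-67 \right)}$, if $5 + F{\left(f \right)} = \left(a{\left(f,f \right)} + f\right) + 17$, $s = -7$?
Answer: $\frac{34179547}{90651} \approx 377.05$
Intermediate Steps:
$u{\left(O,A \right)} = 169$
$a{\left(Q,t \right)} = -7$
$F{\left(f \right)} = 5 + f$ ($F{\left(f \right)} = -5 + \left(\left(-7 + f\right) + 17\right) = -5 + \left(10 + f\right) = 5 + f$)
$\left(F{\left(148 \right)} - \left(- \frac{2262}{41} + \frac{277}{2211}\right)\right) + u{\left(-44,-67 \right)} = \left(\left(5 + 148\right) - \left(- \frac{2262}{41} + \frac{277}{2211}\right)\right) + 169 = \left(153 - - \frac{4989925}{90651}\right) + 169 = \left(153 + \left(- \frac{277}{2211} + \frac{2262}{41}\right)\right) + 169 = \left(153 + \frac{4989925}{90651}\right) + 169 = \frac{18859528}{90651} + 169 = \frac{34179547}{90651}$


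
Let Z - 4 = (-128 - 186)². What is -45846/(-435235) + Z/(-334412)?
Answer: -6895679612/36386951705 ≈ -0.18951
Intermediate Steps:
Z = 98600 (Z = 4 + (-128 - 186)² = 4 + (-314)² = 4 + 98596 = 98600)
-45846/(-435235) + Z/(-334412) = -45846/(-435235) + 98600/(-334412) = -45846*(-1/435235) + 98600*(-1/334412) = 45846/435235 - 24650/83603 = -6895679612/36386951705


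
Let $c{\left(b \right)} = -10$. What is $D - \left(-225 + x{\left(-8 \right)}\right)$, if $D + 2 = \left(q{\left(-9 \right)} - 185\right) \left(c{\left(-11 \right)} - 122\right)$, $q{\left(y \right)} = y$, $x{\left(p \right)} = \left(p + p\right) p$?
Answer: $25703$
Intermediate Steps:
$x{\left(p \right)} = 2 p^{2}$ ($x{\left(p \right)} = 2 p p = 2 p^{2}$)
$D = 25606$ ($D = -2 + \left(-9 - 185\right) \left(-10 - 122\right) = -2 - -25608 = -2 + 25608 = 25606$)
$D - \left(-225 + x{\left(-8 \right)}\right) = 25606 - \left(-225 + 2 \left(-8\right)^{2}\right) = 25606 - \left(-225 + 2 \cdot 64\right) = 25606 - \left(-225 + 128\right) = 25606 - -97 = 25606 + 97 = 25703$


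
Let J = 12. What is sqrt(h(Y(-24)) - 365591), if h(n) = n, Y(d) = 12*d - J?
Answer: I*sqrt(365891) ≈ 604.89*I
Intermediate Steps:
Y(d) = -12 + 12*d (Y(d) = 12*d - 1*12 = 12*d - 12 = -12 + 12*d)
sqrt(h(Y(-24)) - 365591) = sqrt((-12 + 12*(-24)) - 365591) = sqrt((-12 - 288) - 365591) = sqrt(-300 - 365591) = sqrt(-365891) = I*sqrt(365891)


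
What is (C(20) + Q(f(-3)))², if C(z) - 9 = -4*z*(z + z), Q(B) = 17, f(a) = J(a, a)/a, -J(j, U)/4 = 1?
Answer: 10074276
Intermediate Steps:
J(j, U) = -4 (J(j, U) = -4*1 = -4)
f(a) = -4/a
C(z) = 9 - 8*z² (C(z) = 9 - 4*z*(z + z) = 9 - 4*z*2*z = 9 - 8*z²)
(C(20) + Q(f(-3)))² = ((9 - 8*20²) + 17)² = ((9 - 8*400) + 17)² = ((9 - 3200) + 17)² = (-3191 + 17)² = (-3174)² = 10074276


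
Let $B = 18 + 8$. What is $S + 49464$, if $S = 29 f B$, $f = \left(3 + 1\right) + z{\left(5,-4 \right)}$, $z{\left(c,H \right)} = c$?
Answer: $56250$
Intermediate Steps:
$B = 26$
$f = 9$ ($f = \left(3 + 1\right) + 5 = 4 + 5 = 9$)
$S = 6786$ ($S = 29 \cdot 9 \cdot 26 = 261 \cdot 26 = 6786$)
$S + 49464 = 6786 + 49464 = 56250$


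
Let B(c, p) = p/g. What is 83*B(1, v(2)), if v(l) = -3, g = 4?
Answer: -249/4 ≈ -62.250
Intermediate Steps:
B(c, p) = p/4
83*B(1, v(2)) = 83*((¼)*(-3)) = 83*(-¾) = -249/4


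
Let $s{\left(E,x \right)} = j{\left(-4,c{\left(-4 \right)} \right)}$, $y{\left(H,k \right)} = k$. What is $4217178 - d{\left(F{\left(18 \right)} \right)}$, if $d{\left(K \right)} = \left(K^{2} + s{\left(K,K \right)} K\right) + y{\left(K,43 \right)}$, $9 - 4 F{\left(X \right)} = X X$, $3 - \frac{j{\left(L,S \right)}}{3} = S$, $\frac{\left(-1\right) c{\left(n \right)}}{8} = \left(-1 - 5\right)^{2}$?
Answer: $\frac{68474915}{16} \approx 4.2797 \cdot 10^{6}$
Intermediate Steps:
$c{\left(n \right)} = -288$ ($c{\left(n \right)} = - 8 \left(-1 - 5\right)^{2} = - 8 \left(-6\right)^{2} = \left(-8\right) 36 = -288$)
$j{\left(L,S \right)} = 9 - 3 S$
$F{\left(X \right)} = \frac{9}{4} - \frac{X^{2}}{4}$ ($F{\left(X \right)} = \frac{9}{4} - \frac{X X}{4} = \frac{9}{4} - \frac{X^{2}}{4}$)
$s{\left(E,x \right)} = 873$ ($s{\left(E,x \right)} = 9 - -864 = 9 + 864 = 873$)
$d{\left(K \right)} = 43 + K^{2} + 873 K$ ($d{\left(K \right)} = \left(K^{2} + 873 K\right) + 43 = 43 + K^{2} + 873 K$)
$4217178 - d{\left(F{\left(18 \right)} \right)} = 4217178 - \left(43 + \left(\frac{9}{4} - \frac{18^{2}}{4}\right)^{2} + 873 \left(\frac{9}{4} - \frac{18^{2}}{4}\right)\right) = 4217178 - \left(43 + \left(\frac{9}{4} - 81\right)^{2} + 873 \left(\frac{9}{4} - 81\right)\right) = 4217178 - \left(43 + \left(- \frac{315}{4}\right)^{2} + 873 \left(- \frac{315}{4}\right)\right) = 4217178 - \left(43 + \frac{99225}{16} - \frac{274995}{4}\right) = 4217178 - - \frac{1000067}{16} = 4217178 + \frac{1000067}{16} = \frac{68474915}{16}$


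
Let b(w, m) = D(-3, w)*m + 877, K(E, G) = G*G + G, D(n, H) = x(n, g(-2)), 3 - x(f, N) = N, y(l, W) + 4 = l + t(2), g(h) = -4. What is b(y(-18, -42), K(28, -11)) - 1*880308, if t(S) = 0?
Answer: -878661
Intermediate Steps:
y(l, W) = -4 + l (y(l, W) = -4 + (l + 0) = -4 + l)
x(f, N) = 3 - N
D(n, H) = 7 (D(n, H) = 3 - 1*(-4) = 3 + 4 = 7)
K(E, G) = G + G**2 (K(E, G) = G**2 + G = G + G**2)
b(w, m) = 877 + 7*m (b(w, m) = 7*m + 877 = 877 + 7*m)
b(y(-18, -42), K(28, -11)) - 1*880308 = (877 + 7*(-11*(1 - 11))) - 1*880308 = (877 + 7*(-11*(-10))) - 880308 = (877 + 7*110) - 880308 = (877 + 770) - 880308 = 1647 - 880308 = -878661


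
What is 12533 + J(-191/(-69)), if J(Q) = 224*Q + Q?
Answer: 302584/23 ≈ 13156.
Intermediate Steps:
J(Q) = 225*Q
12533 + J(-191/(-69)) = 12533 + 225*(-191/(-69)) = 12533 + 225*(-191*(-1/69)) = 12533 + 225*(191/69) = 12533 + 14325/23 = 302584/23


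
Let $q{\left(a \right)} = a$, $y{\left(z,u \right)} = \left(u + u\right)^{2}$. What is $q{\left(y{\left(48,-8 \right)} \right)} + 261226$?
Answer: $261482$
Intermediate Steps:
$y{\left(z,u \right)} = 4 u^{2}$ ($y{\left(z,u \right)} = \left(2 u\right)^{2} = 4 u^{2}$)
$q{\left(y{\left(48,-8 \right)} \right)} + 261226 = 4 \left(-8\right)^{2} + 261226 = 4 \cdot 64 + 261226 = 256 + 261226 = 261482$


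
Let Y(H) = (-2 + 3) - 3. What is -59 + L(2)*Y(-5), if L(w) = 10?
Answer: -79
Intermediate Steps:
Y(H) = -2 (Y(H) = 1 - 3 = -2)
-59 + L(2)*Y(-5) = -59 + 10*(-2) = -59 - 20 = -79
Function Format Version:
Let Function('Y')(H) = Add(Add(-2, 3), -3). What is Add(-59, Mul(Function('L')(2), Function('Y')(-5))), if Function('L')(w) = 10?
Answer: -79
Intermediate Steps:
Function('Y')(H) = -2 (Function('Y')(H) = Add(1, -3) = -2)
Add(-59, Mul(Function('L')(2), Function('Y')(-5))) = Add(-59, Mul(10, -2)) = Add(-59, -20) = -79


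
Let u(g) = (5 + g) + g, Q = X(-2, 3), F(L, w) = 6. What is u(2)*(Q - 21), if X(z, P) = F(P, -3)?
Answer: -135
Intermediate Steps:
X(z, P) = 6
Q = 6
u(g) = 5 + 2*g
u(2)*(Q - 21) = (5 + 2*2)*(6 - 21) = (5 + 4)*(-15) = 9*(-15) = -135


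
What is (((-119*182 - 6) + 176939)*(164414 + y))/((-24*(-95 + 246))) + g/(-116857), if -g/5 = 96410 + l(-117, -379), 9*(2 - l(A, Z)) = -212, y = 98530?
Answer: -1789166033158100/158808663 ≈ -1.1266e+7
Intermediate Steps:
l(A, Z) = 230/9 (l(A, Z) = 2 - 1/9*(-212) = 2 + 212/9 = 230/9)
g = -4339600/9 (g = -5*(96410 + 230/9) = -5*867920/9 = -4339600/9 ≈ -4.8218e+5)
(((-119*182 - 6) + 176939)*(164414 + y))/((-24*(-95 + 246))) + g/(-116857) = (((-119*182 - 6) + 176939)*(164414 + 98530))/((-24*(-95 + 246))) - 4339600/9/(-116857) = (((-21658 - 6) + 176939)*262944)/((-24*151)) - 4339600/9*(-1/116857) = ((-21664 + 176939)*262944)/(-3624) + 4339600/1051713 = (155275*262944)*(-1/3624) + 4339600/1051713 = 40828629600*(-1/3624) + 4339600/1051713 = -1701192900/151 + 4339600/1051713 = -1789166033158100/158808663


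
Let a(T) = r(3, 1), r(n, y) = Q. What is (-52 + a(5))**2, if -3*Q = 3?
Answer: 2809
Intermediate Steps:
Q = -1 (Q = -1/3*3 = -1)
r(n, y) = -1
a(T) = -1
(-52 + a(5))**2 = (-52 - 1)**2 = (-53)**2 = 2809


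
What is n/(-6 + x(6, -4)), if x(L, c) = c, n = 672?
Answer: -336/5 ≈ -67.200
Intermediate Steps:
n/(-6 + x(6, -4)) = 672/(-6 - 4) = 672/(-10) = -⅒*672 = -336/5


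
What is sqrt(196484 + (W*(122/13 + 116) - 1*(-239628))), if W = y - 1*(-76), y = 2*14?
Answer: 88*sqrt(58) ≈ 670.19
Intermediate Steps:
y = 28
W = 104 (W = 28 - 1*(-76) = 28 + 76 = 104)
sqrt(196484 + (W*(122/13 + 116) - 1*(-239628))) = sqrt(196484 + (104*(122/13 + 116) - 1*(-239628))) = sqrt(196484 + (104*(122*(1/13) + 116) + 239628)) = sqrt(196484 + (104*(122/13 + 116) + 239628)) = sqrt(196484 + (104*(1630/13) + 239628)) = sqrt(196484 + (13040 + 239628)) = sqrt(196484 + 252668) = sqrt(449152) = 88*sqrt(58)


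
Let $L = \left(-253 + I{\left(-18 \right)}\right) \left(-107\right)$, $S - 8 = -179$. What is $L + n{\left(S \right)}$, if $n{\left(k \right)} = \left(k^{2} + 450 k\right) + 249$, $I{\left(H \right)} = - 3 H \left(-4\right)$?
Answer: $2723$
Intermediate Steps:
$I{\left(H \right)} = 12 H$
$S = -171$ ($S = 8 - 179 = -171$)
$n{\left(k \right)} = 249 + k^{2} + 450 k$
$L = 50183$ ($L = \left(-253 + 12 \left(-18\right)\right) \left(-107\right) = \left(-253 - 216\right) \left(-107\right) = \left(-469\right) \left(-107\right) = 50183$)
$L + n{\left(S \right)} = 50183 + \left(249 + \left(-171\right)^{2} + 450 \left(-171\right)\right) = 50183 + \left(249 + 29241 - 76950\right) = 50183 - 47460 = 2723$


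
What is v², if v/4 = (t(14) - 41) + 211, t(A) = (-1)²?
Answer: 467856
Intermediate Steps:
t(A) = 1
v = 684 (v = 4*((1 - 41) + 211) = 4*(-40 + 211) = 4*171 = 684)
v² = 684² = 467856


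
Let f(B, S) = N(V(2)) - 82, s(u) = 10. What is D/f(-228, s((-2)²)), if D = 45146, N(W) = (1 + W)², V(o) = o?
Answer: -45146/73 ≈ -618.44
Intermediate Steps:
f(B, S) = -73 (f(B, S) = (1 + 2)² - 82 = 3² - 82 = 9 - 82 = -73)
D/f(-228, s((-2)²)) = 45146/(-73) = 45146*(-1/73) = -45146/73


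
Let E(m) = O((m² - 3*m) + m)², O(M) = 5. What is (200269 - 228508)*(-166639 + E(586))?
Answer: 4705012746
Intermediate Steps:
E(m) = 25 (E(m) = 5² = 25)
(200269 - 228508)*(-166639 + E(586)) = (200269 - 228508)*(-166639 + 25) = -28239*(-166614) = 4705012746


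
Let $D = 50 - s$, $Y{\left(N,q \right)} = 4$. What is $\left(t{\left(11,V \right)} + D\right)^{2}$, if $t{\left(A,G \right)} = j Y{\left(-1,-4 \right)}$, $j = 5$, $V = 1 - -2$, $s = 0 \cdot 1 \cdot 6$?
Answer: $4900$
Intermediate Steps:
$s = 0$ ($s = 0 \cdot 6 = 0$)
$V = 3$ ($V = 1 + 2 = 3$)
$D = 50$ ($D = 50 - 0 = 50 + 0 = 50$)
$t{\left(A,G \right)} = 20$ ($t{\left(A,G \right)} = 5 \cdot 4 = 20$)
$\left(t{\left(11,V \right)} + D\right)^{2} = \left(20 + 50\right)^{2} = 70^{2} = 4900$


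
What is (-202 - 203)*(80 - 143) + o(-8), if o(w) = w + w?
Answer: 25499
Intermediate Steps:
o(w) = 2*w
(-202 - 203)*(80 - 143) + o(-8) = (-202 - 203)*(80 - 143) + 2*(-8) = -405*(-63) - 16 = 25515 - 16 = 25499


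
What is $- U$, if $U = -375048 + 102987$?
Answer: $272061$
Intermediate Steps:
$U = -272061$
$- U = \left(-1\right) \left(-272061\right) = 272061$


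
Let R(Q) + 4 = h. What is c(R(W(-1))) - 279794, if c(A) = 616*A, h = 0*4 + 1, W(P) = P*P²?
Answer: -281642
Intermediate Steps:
W(P) = P³
h = 1 (h = 0 + 1 = 1)
R(Q) = -3 (R(Q) = -4 + 1 = -3)
c(R(W(-1))) - 279794 = 616*(-3) - 279794 = -1848 - 279794 = -281642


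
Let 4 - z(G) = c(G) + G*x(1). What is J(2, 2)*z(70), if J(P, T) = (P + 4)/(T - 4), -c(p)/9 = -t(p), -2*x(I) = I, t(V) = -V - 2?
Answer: -2061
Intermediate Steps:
t(V) = -2 - V
x(I) = -I/2
c(p) = -18 - 9*p (c(p) = -(-9)*(-2 - p) = -9*(2 + p) = -18 - 9*p)
J(P, T) = (4 + P)/(-4 + T)
z(G) = 22 + 19*G/2 (z(G) = 4 - ((-18 - 9*G) + G*(-½*1)) = 4 - ((-18 - 9*G) + G*(-½)) = 4 - ((-18 - 9*G) - G/2) = 4 - (-18 - 19*G/2) = 4 + (18 + 19*G/2) = 22 + 19*G/2)
J(2, 2)*z(70) = ((4 + 2)/(-4 + 2))*(22 + (19/2)*70) = (6/(-2))*(22 + 665) = -½*6*687 = -3*687 = -2061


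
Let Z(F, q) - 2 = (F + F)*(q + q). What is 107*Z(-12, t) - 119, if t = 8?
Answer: -40993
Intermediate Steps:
Z(F, q) = 2 + 4*F*q (Z(F, q) = 2 + (F + F)*(q + q) = 2 + (2*F)*(2*q) = 2 + 4*F*q)
107*Z(-12, t) - 119 = 107*(2 + 4*(-12)*8) - 119 = 107*(2 - 384) - 119 = 107*(-382) - 119 = -40874 - 119 = -40993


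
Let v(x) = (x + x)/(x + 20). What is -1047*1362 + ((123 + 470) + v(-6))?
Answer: -9977953/7 ≈ -1.4254e+6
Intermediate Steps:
v(x) = 2*x/(20 + x) (v(x) = (2*x)/(20 + x) = 2*x/(20 + x))
-1047*1362 + ((123 + 470) + v(-6)) = -1047*1362 + ((123 + 470) + 2*(-6)/(20 - 6)) = -1426014 + (593 + 2*(-6)/14) = -1426014 + (593 + 2*(-6)*(1/14)) = -1426014 + (593 - 6/7) = -1426014 + 4145/7 = -9977953/7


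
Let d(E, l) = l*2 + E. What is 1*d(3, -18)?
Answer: -33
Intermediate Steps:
d(E, l) = E + 2*l (d(E, l) = 2*l + E = E + 2*l)
1*d(3, -18) = 1*(3 + 2*(-18)) = 1*(3 - 36) = 1*(-33) = -33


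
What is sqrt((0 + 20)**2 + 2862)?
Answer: sqrt(3262) ≈ 57.114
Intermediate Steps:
sqrt((0 + 20)**2 + 2862) = sqrt(20**2 + 2862) = sqrt(400 + 2862) = sqrt(3262)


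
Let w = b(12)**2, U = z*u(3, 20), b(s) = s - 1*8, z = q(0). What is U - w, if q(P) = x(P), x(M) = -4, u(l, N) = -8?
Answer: 16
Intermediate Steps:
q(P) = -4
z = -4
b(s) = -8 + s (b(s) = s - 8 = -8 + s)
U = 32 (U = -4*(-8) = 32)
w = 16 (w = (-8 + 12)**2 = 4**2 = 16)
U - w = 32 - 1*16 = 32 - 16 = 16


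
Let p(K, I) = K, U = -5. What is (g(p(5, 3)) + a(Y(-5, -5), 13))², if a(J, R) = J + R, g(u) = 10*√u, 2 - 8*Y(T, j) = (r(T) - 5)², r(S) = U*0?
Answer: 38561/64 + 405*√5/2 ≈ 1055.3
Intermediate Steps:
r(S) = 0 (r(S) = -5*0 = 0)
Y(T, j) = -23/8 (Y(T, j) = ¼ - (0 - 5)²/8 = ¼ - ⅛*(-5)² = ¼ - ⅛*25 = ¼ - 25/8 = -23/8)
(g(p(5, 3)) + a(Y(-5, -5), 13))² = (10*√5 + (-23/8 + 13))² = (10*√5 + 81/8)² = (81/8 + 10*√5)²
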